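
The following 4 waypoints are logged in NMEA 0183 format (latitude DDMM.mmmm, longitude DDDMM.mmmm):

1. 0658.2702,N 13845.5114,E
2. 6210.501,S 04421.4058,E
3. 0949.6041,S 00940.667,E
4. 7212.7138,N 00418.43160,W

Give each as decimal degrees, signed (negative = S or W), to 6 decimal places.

Point 1:
  φ: split at 2 digits → 06° and 58.2702′; 6 + 58.2702/60 = 6.9711700
  N → positive
  λ: split at 3 digits → 138° and 45.5114′; 138 + 45.5114/60 = 138.7585233
  E ⇒ keep positive
Point 2:
  Latitude: degrees = first 2 digits = 62, minutes = 10.501; 62 + 10.501/60 = 62.1750167
  S ⇒ negate
  Lon: degrees = first 3 digits = 44, minutes = 21.4058; 44 + 21.4058/60 = 44.3567633
  E ⇒ keep positive
Point 3:
  φ: split at 2 digits → 09° and 49.6041′; 9 + 49.6041/60 = 9.8267350
  S → negative
  Longitude: degrees = first 3 digits = 9, minutes = 40.667; 9 + 40.667/60 = 9.6777833
  E → positive
Point 4:
  φ: degrees = first 2 digits = 72, minutes = 12.7138; 72 + 12.7138/60 = 72.2118967
  N ⇒ keep positive
  λ: degrees = first 3 digits = 4, minutes = 18.4316; 4 + 18.4316/60 = 4.3071933
  hemisphere W, so the sign is −

1. 6.971170, 138.758523
2. -62.175017, 44.356763
3. -9.826735, 9.677783
4. 72.211897, -4.307193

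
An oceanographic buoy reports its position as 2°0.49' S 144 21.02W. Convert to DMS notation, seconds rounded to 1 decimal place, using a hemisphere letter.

2°00′29.4″ S, 144°21′1.2″ W

Latitude: fractional minutes 0.49000 × 60 = 29.400″
Lon: 21.02000′ → 21′ and 0.02000 × 60 = 1.200″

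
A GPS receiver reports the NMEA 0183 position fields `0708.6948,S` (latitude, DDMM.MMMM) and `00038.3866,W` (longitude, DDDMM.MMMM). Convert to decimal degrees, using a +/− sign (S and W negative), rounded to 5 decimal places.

-7.14491, -0.63978

φ: split at 2 digits → 07° and 8.6948′; 7 + 8.6948/60 = 7.144913
S ⇒ negate
Longitude: split at 3 digits → 000° and 38.3866′; 0 + 38.3866/60 = 0.639777
W → negative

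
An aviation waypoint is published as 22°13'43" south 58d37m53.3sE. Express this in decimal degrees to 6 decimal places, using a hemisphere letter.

Latitude: 22° + 13/60 + 43/3600 = 22 + 0.216667 + 0.011944 = 22.2286111
Lon: 58° + 37/60 + 53.3/3600 = 58 + 0.616667 + 0.014806 = 58.6314722

22.228611° S, 58.631472° E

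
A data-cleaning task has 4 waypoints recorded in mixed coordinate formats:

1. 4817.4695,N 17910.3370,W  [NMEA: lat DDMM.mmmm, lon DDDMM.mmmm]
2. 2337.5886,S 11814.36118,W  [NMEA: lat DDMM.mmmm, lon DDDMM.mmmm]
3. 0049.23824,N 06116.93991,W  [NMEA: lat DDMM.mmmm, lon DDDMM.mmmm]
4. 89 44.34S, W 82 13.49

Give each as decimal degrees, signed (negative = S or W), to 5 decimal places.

1. 48.29116, -179.17228
2. -23.62648, -118.23935
3. 0.82064, -61.28233
4. -89.73900, -82.22483

Point 1:
  φ: degrees = first 2 digits = 48, minutes = 17.4695; 48 + 17.4695/60 = 48.291158
  N → positive
  λ: split at 3 digits → 179° and 10.337′; 179 + 10.337/60 = 179.172283
  W ⇒ negate
Point 2:
  φ: split at 2 digits → 23° and 37.5886′; 23 + 37.5886/60 = 23.626477
  hemisphere S, so the sign is −
  λ: degrees = first 3 digits = 118, minutes = 14.36118; 118 + 14.36118/60 = 118.239353
  W → negative
Point 3:
  Latitude: split at 2 digits → 00° and 49.23824′; 0 + 49.23824/60 = 0.820637
  N ⇒ keep positive
  Longitude: degrees = first 3 digits = 61, minutes = 16.93991; 61 + 16.93991/60 = 61.282332
  W ⇒ negate
Point 4:
  Lat: 89 + 44.34/60 = 89.739000
  S ⇒ negate
  Longitude: 82 + 13.49/60 = 82.224833
  hemisphere W, so the sign is −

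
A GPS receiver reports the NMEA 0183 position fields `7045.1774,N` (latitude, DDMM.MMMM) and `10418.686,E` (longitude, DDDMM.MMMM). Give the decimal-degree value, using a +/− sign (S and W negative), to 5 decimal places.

70.75296, 104.31143

φ: split at 2 digits → 70° and 45.1774′; 70 + 45.1774/60 = 70.752957
N → positive
Longitude: degrees = first 3 digits = 104, minutes = 18.686; 104 + 18.686/60 = 104.311433
E → positive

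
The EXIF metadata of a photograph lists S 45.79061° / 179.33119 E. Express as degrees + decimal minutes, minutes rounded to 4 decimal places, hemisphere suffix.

45° 47.4366′ S, 179° 19.8714′ E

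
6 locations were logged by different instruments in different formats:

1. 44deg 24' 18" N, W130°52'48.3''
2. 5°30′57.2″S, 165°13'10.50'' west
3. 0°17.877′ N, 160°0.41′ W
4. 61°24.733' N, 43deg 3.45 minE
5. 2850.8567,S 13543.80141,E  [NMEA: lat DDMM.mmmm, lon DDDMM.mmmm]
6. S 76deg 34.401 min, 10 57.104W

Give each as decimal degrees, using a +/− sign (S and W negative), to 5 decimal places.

Point 1:
  Lat: 44° + 24/60 + 18/3600 = 44 + 0.400000 + 0.005000 = 44.405000
  N → positive
  Longitude: 130 + 52/60 + 48.3/3600 = 130.880083
  W ⇒ negate
Point 2:
  φ: 30′ + 57.2″ = 30.95333′; 5 + 30.95333/60 = 5.515889
  hemisphere S, so the sign is −
  Lon: 165° + 13/60 + 10.5/3600 = 165 + 0.216667 + 0.002917 = 165.219583
  hemisphere W, so the sign is −
Point 3:
  φ: 0 + 17.877/60 = 0.297950
  N → positive
  Lon: 160 + 0.41/60 = 160.006833
  W ⇒ negate
Point 4:
  Latitude: 24.733′ = 0.412217°; total 61.412217
  N ⇒ keep positive
  Lon: 3.45′ = 0.057500°; total 43.057500
  E → positive
Point 5:
  Latitude: split at 2 digits → 28° and 50.8567′; 28 + 50.8567/60 = 28.847612
  S → negative
  Longitude: degrees = first 3 digits = 135, minutes = 43.80141; 135 + 43.80141/60 = 135.730024
  E ⇒ keep positive
Point 6:
  Latitude: 76 + 34.401/60 = 76.573350
  S → negative
  Longitude: 10 + 57.104/60 = 10.951733
  hemisphere W, so the sign is −

1. 44.40500, -130.88008
2. -5.51589, -165.21958
3. 0.29795, -160.00683
4. 61.41222, 43.05750
5. -28.84761, 135.73002
6. -76.57335, -10.95173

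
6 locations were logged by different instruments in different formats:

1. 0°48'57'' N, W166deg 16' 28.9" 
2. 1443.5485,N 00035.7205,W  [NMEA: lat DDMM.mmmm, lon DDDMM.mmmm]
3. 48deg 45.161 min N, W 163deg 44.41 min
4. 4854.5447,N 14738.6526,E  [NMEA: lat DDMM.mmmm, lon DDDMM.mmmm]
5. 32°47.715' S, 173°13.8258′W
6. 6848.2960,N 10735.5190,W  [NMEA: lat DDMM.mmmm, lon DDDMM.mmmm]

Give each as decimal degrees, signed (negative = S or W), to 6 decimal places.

1. 0.815833, -166.274694
2. 14.725808, -0.595342
3. 48.752683, -163.740167
4. 48.909078, 147.644210
5. -32.795250, -173.230430
6. 68.804933, -107.591983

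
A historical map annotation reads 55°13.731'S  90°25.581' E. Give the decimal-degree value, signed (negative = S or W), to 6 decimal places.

Lat: 55 + 13.731/60 = 55.2288500
S ⇒ negate
Lon: 25.581′ = 0.426350°; total 90.4263500
E ⇒ keep positive

-55.228850, 90.426350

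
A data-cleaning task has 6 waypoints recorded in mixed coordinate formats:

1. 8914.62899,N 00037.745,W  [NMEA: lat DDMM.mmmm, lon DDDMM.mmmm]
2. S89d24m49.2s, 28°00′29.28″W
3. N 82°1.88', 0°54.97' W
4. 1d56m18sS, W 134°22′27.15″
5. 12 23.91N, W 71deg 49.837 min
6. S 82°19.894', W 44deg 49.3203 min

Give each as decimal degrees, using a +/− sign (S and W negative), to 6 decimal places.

1. 89.243817, -0.629083
2. -89.413667, -28.008133
3. 82.031333, -0.916167
4. -1.938333, -134.374208
5. 12.398500, -71.830617
6. -82.331567, -44.822005

Point 1:
  Latitude: degrees = first 2 digits = 89, minutes = 14.62899; 89 + 14.62899/60 = 89.2438165
  N → positive
  Lon: degrees = first 3 digits = 0, minutes = 37.745; 0 + 37.745/60 = 0.6290833
  W → negative
Point 2:
  Latitude: 89 + 24/60 + 49.2/3600 = 89.4136667
  hemisphere S, so the sign is −
  Longitude: 0′ + 29.28″ = 0.48800′; 28 + 0.48800/60 = 28.0081333
  hemisphere W, so the sign is −
Point 3:
  φ: 1.88′ = 0.031333°; total 82.0313333
  N ⇒ keep positive
  Longitude: 54.97′ = 0.916167°; total 0.9161667
  hemisphere W, so the sign is −
Point 4:
  φ: 1 + 56/60 + 18/3600 = 1.9383333
  S → negative
  Longitude: 134 + 22/60 + 27.15/3600 = 134.3742083
  hemisphere W, so the sign is −
Point 5:
  Latitude: 12 + 23.91/60 = 12.3985000
  N ⇒ keep positive
  λ: 49.837′ = 0.830617°; total 71.8306167
  W ⇒ negate
Point 6:
  Latitude: 82 + 19.894/60 = 82.3315667
  hemisphere S, so the sign is −
  λ: 49.3203′ = 0.822005°; total 44.8220050
  W ⇒ negate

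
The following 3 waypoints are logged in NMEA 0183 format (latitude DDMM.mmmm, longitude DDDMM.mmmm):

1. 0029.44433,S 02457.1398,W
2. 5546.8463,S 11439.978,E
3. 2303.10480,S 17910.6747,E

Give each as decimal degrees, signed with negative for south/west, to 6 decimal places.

Point 1:
  Lat: degrees = first 2 digits = 0, minutes = 29.44433; 0 + 29.44433/60 = 0.4907388
  hemisphere S, so the sign is −
  Lon: degrees = first 3 digits = 24, minutes = 57.1398; 24 + 57.1398/60 = 24.9523300
  hemisphere W, so the sign is −
Point 2:
  Lat: degrees = first 2 digits = 55, minutes = 46.8463; 55 + 46.8463/60 = 55.7807717
  S ⇒ negate
  Longitude: split at 3 digits → 114° and 39.978′; 114 + 39.978/60 = 114.6663000
  E ⇒ keep positive
Point 3:
  Lat: degrees = first 2 digits = 23, minutes = 3.1048; 23 + 3.1048/60 = 23.0517467
  S ⇒ negate
  Lon: split at 3 digits → 179° and 10.6747′; 179 + 10.6747/60 = 179.1779117
  E → positive

1. -0.490739, -24.952330
2. -55.780772, 114.666300
3. -23.051747, 179.177912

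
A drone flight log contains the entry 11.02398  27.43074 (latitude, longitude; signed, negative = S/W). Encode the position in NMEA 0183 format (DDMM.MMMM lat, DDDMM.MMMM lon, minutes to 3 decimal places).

1101.439,N / 02725.844,E

Latitude: fractional part 0.023980 → 1.43880 minutes
λ: fractional part 0.430740 → 25.84440 minutes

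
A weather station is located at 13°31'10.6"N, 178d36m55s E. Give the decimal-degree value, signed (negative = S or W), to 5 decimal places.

13.51961, 178.61528

φ: 13 + 31/60 + 10.6/3600 = 13.519611
N ⇒ keep positive
λ: 178° + 36/60 + 55/3600 = 178 + 0.600000 + 0.015278 = 178.615278
E → positive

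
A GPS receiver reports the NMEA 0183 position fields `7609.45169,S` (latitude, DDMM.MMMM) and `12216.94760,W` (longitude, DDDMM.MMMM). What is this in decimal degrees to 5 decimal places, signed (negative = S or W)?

-76.15753, -122.28246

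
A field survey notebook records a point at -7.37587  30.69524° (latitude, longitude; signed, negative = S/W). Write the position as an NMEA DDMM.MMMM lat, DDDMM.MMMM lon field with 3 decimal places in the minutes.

0722.552,S / 03041.714,E

Latitude is negative → S; |value| = 7.375870
φ: 7° + 0.375870 × 60 = 7° 22.55220′
λ: fractional part 0.695240 → 41.71440 minutes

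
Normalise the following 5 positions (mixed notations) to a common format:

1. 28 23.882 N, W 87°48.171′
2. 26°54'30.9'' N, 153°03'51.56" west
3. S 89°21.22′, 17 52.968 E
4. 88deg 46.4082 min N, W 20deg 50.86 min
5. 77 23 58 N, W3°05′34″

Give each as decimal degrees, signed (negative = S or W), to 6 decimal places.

Point 1:
  Latitude: 23.882′ = 0.398033°; total 28.3980333
  N → positive
  Longitude: 87 + 48.171/60 = 87.8028500
  W → negative
Point 2:
  Lat: 54′ + 30.9″ = 54.51500′; 26 + 54.51500/60 = 26.9085833
  N → positive
  λ: 3′ + 51.56″ = 3.85933′; 153 + 3.85933/60 = 153.0643222
  hemisphere W, so the sign is −
Point 3:
  φ: 21.22′ = 0.353667°; total 89.3536667
  S → negative
  λ: 17 + 52.968/60 = 17.8828000
  E → positive
Point 4:
  Latitude: 88 + 46.4082/60 = 88.7734700
  N ⇒ keep positive
  Longitude: 50.86′ = 0.847667°; total 20.8476667
  hemisphere W, so the sign is −
Point 5:
  φ: 77° + 23/60 + 58/3600 = 77 + 0.383333 + 0.016111 = 77.3994444
  N → positive
  Lon: 3° + 5/60 + 34/3600 = 3 + 0.083333 + 0.009444 = 3.0927778
  W → negative

1. 28.398033, -87.802850
2. 26.908583, -153.064322
3. -89.353667, 17.882800
4. 88.773470, -20.847667
5. 77.399444, -3.092778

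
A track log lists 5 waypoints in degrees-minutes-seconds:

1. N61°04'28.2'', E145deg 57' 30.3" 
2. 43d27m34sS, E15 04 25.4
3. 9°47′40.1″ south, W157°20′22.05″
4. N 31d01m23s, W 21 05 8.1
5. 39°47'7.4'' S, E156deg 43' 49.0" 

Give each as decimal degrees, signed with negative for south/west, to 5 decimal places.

1. 61.07450, 145.95842
2. -43.45944, 15.07372
3. -9.79447, -157.33946
4. 31.02306, -21.08558
5. -39.78539, 156.73028

Point 1:
  Latitude: 61 + 4/60 + 28.2/3600 = 61.074500
  N → positive
  Lon: 145 + 57/60 + 30.3/3600 = 145.958417
  E → positive
Point 2:
  Latitude: 43° + 27/60 + 34/3600 = 43 + 0.450000 + 0.009444 = 43.459444
  S → negative
  Longitude: 15° + 4/60 + 25.4/3600 = 15 + 0.066667 + 0.007056 = 15.073722
  E ⇒ keep positive
Point 3:
  Lat: 9 + 47/60 + 40.1/3600 = 9.794472
  S → negative
  Longitude: 157° + 20/60 + 22.05/3600 = 157 + 0.333333 + 0.006125 = 157.339458
  W → negative
Point 4:
  φ: 31° + 1/60 + 23/3600 = 31 + 0.016667 + 0.006389 = 31.023056
  N → positive
  Longitude: 21° + 5/60 + 8.1/3600 = 21 + 0.083333 + 0.002250 = 21.085583
  W ⇒ negate
Point 5:
  Lat: 39° + 47/60 + 7.4/3600 = 39 + 0.783333 + 0.002056 = 39.785389
  hemisphere S, so the sign is −
  Longitude: 43′ + 49″ = 43.81667′; 156 + 43.81667/60 = 156.730278
  E ⇒ keep positive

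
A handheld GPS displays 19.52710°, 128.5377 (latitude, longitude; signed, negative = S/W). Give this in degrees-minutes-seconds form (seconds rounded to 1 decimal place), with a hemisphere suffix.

19°31′37.6″ N, 128°32′15.7″ E

Latitude: 0.527100 × 60 = 31.62600′ → 31′, remainder × 60 = 37.560″
λ: whole degrees 128; 32.26200′ → 32′ and 15.720″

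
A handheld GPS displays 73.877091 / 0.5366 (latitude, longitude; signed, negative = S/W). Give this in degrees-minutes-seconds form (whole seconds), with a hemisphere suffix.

Latitude: 0.877091° → 52.62546′; 0.62546 × 60 = 37.53″
Longitude: 0.536600° → 32.19600′; 0.19600 × 60 = 11.76″

73°52′38″ N, 0°32′12″ E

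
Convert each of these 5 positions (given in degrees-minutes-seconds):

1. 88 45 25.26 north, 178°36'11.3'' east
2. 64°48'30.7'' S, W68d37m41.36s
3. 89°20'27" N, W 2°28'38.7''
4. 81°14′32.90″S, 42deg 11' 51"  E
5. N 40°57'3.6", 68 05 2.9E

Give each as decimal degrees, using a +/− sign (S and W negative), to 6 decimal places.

1. 88.757017, 178.603139
2. -64.808528, -68.628156
3. 89.340833, -2.477417
4. -81.242472, 42.197500
5. 40.951000, 68.084139

Point 1:
  Latitude: 45′ + 25.26″ = 45.42100′; 88 + 45.42100/60 = 88.7570167
  N → positive
  λ: 178° + 36/60 + 11.3/3600 = 178 + 0.600000 + 0.003139 = 178.6031389
  E → positive
Point 2:
  φ: 64° + 48/60 + 30.7/3600 = 64 + 0.800000 + 0.008528 = 64.8085278
  S → negative
  Longitude: 68° + 37/60 + 41.36/3600 = 68 + 0.616667 + 0.011489 = 68.6281556
  hemisphere W, so the sign is −
Point 3:
  Latitude: 20′ + 27″ = 20.45000′; 89 + 20.45000/60 = 89.3408333
  N ⇒ keep positive
  Lon: 28′ + 38.7″ = 28.64500′; 2 + 28.64500/60 = 2.4774167
  W → negative
Point 4:
  Latitude: 81 + 14/60 + 32.9/3600 = 81.2424722
  hemisphere S, so the sign is −
  Longitude: 42 + 11/60 + 51/3600 = 42.1975000
  E ⇒ keep positive
Point 5:
  φ: 57′ + 3.6″ = 57.06000′; 40 + 57.06000/60 = 40.9510000
  N ⇒ keep positive
  λ: 5′ + 2.9″ = 5.04833′; 68 + 5.04833/60 = 68.0841389
  E → positive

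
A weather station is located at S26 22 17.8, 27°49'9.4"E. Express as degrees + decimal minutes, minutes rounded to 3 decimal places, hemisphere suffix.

26° 22.297′ S, 27° 49.157′ E

Latitude: 22 + 17.8/60 = 22.29667′
Longitude: 49 + 9.4/60 = 49.15667′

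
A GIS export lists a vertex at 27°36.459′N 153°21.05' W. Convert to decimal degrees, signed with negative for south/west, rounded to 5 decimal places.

27.60765, -153.35083

Lat: 36.459′ = 0.607650°; total 27.607650
N ⇒ keep positive
Lon: 21.05′ = 0.350833°; total 153.350833
W → negative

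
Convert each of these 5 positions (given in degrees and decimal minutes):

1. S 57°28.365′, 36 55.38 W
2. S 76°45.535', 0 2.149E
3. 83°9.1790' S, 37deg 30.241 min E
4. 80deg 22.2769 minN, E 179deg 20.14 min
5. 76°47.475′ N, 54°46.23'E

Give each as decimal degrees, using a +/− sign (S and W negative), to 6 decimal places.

1. -57.472750, -36.923000
2. -76.758917, 0.035817
3. -83.152983, 37.504017
4. 80.371282, 179.335667
5. 76.791250, 54.770500

Point 1:
  Latitude: 28.365′ = 0.472750°; total 57.4727500
  S ⇒ negate
  λ: 36 + 55.38/60 = 36.9230000
  W → negative
Point 2:
  Lat: 76 + 45.535/60 = 76.7589167
  S ⇒ negate
  Longitude: 0 + 2.149/60 = 0.0358167
  E → positive
Point 3:
  φ: 9.179′ = 0.152983°; total 83.1529833
  S → negative
  Longitude: 37 + 30.241/60 = 37.5040167
  E → positive
Point 4:
  Lat: 22.2769′ = 0.371282°; total 80.3712817
  N ⇒ keep positive
  Lon: 20.14′ = 0.335667°; total 179.3356667
  E ⇒ keep positive
Point 5:
  Lat: 76 + 47.475/60 = 76.7912500
  N → positive
  λ: 54 + 46.23/60 = 54.7705000
  E → positive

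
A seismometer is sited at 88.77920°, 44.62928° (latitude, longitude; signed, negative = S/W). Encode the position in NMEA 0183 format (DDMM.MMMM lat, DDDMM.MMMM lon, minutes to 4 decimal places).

Latitude: fractional part 0.779200 → 46.752000 minutes
Lon: 44° + 0.629280 × 60 = 44° 37.756800′

8846.7520,N / 04437.7568,E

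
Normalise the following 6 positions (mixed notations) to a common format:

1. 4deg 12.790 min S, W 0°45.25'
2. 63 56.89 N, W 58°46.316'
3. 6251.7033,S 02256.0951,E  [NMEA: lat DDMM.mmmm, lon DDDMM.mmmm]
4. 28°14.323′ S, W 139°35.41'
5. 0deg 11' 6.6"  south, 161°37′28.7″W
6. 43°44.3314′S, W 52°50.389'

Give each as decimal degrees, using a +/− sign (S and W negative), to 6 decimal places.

Point 1:
  Latitude: 12.79′ = 0.213167°; total 4.2131667
  hemisphere S, so the sign is −
  Lon: 0 + 45.25/60 = 0.7541667
  W ⇒ negate
Point 2:
  Lat: 56.89′ = 0.948167°; total 63.9481667
  N ⇒ keep positive
  λ: 46.316′ = 0.771933°; total 58.7719333
  W → negative
Point 3:
  Latitude: degrees = first 2 digits = 62, minutes = 51.7033; 62 + 51.7033/60 = 62.8617217
  S ⇒ negate
  Lon: degrees = first 3 digits = 22, minutes = 56.0951; 22 + 56.0951/60 = 22.9349183
  E ⇒ keep positive
Point 4:
  Latitude: 28 + 14.323/60 = 28.2387167
  hemisphere S, so the sign is −
  Longitude: 139 + 35.41/60 = 139.5901667
  W → negative
Point 5:
  φ: 0° + 11/60 + 6.6/3600 = 0 + 0.183333 + 0.001833 = 0.1851667
  S ⇒ negate
  λ: 161° + 37/60 + 28.7/3600 = 161 + 0.616667 + 0.007972 = 161.6246389
  W → negative
Point 6:
  Lat: 43 + 44.3314/60 = 43.7388567
  S → negative
  Lon: 50.389′ = 0.839817°; total 52.8398167
  W ⇒ negate

1. -4.213167, -0.754167
2. 63.948167, -58.771933
3. -62.861722, 22.934918
4. -28.238717, -139.590167
5. -0.185167, -161.624639
6. -43.738857, -52.839817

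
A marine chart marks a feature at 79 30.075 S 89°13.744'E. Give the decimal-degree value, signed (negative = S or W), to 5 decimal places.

φ: 30.075′ = 0.501250°; total 79.501250
S ⇒ negate
Longitude: 89 + 13.744/60 = 89.229067
E → positive

-79.50125, 89.22907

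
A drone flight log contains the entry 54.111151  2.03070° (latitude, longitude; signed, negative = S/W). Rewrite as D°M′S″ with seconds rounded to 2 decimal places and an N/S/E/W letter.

54°06′40.14″ N, 2°01′50.52″ E

φ: 0.111151° → 6.66906′; 0.66906 × 60 = 40.1436″
λ: 0.030700° → 1.84200′; 0.84200 × 60 = 50.5200″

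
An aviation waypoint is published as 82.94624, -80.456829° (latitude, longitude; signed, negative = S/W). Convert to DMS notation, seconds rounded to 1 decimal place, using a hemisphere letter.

82°56′46.5″ N, 80°27′24.6″ W

φ: 0.946240° → 56.77440′; 0.77440 × 60 = 46.464″
Longitude is negative → W; |value| = 80.456829
λ: whole degrees 80; 27.40974′ → 27′ and 24.584″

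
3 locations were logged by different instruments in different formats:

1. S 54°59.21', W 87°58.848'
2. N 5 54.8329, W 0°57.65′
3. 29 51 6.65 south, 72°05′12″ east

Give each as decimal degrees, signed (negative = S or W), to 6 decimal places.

Point 1:
  φ: 59.21′ = 0.986833°; total 54.9868333
  S → negative
  λ: 87 + 58.848/60 = 87.9808000
  hemisphere W, so the sign is −
Point 2:
  Lat: 5 + 54.8329/60 = 5.9138817
  N ⇒ keep positive
  Lon: 57.65′ = 0.960833°; total 0.9608333
  W → negative
Point 3:
  Lat: 29° + 51/60 + 6.65/3600 = 29 + 0.850000 + 0.001847 = 29.8518472
  hemisphere S, so the sign is −
  λ: 5′ + 12″ = 5.20000′; 72 + 5.20000/60 = 72.0866667
  E → positive

1. -54.986833, -87.980800
2. 5.913882, -0.960833
3. -29.851847, 72.086667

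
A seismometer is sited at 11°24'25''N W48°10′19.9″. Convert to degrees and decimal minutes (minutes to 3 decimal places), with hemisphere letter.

11° 24.417′ N, 48° 10.332′ W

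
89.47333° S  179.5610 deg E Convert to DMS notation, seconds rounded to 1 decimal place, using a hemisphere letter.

Lat: 0.473330° → 28.39980′; 0.39980 × 60 = 23.988″
Lon: 0.561000 × 60 = 33.66000′ → 33′, remainder × 60 = 39.600″

89°28′24.0″ S, 179°33′39.6″ E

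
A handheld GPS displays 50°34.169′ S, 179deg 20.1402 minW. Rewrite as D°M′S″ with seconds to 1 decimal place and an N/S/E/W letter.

50°34′10.1″ S, 179°20′8.4″ W

Lat: 34.16900′ → 34′ and 0.16900 × 60 = 10.140″
Longitude: fractional minutes 0.14020 × 60 = 8.412″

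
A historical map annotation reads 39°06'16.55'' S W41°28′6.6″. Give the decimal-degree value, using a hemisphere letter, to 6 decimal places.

Lat: 39 + 6/60 + 16.55/3600 = 39.1045972
λ: 28′ + 6.6″ = 28.11000′; 41 + 28.11000/60 = 41.4685000

39.104597° S, 41.468500° W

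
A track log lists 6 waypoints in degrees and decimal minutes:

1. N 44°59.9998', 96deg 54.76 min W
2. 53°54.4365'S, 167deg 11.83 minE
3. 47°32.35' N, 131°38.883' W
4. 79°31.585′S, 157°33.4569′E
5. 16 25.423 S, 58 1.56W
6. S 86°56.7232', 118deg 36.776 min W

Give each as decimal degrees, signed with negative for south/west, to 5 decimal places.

Point 1:
  Latitude: 59.9998′ = 0.999997°; total 44.999997
  N → positive
  Longitude: 96 + 54.76/60 = 96.912667
  hemisphere W, so the sign is −
Point 2:
  Latitude: 54.4365′ = 0.907275°; total 53.907275
  hemisphere S, so the sign is −
  Lon: 11.83′ = 0.197167°; total 167.197167
  E → positive
Point 3:
  Lat: 47 + 32.35/60 = 47.539167
  N ⇒ keep positive
  λ: 131 + 38.883/60 = 131.648050
  W → negative
Point 4:
  φ: 31.585′ = 0.526417°; total 79.526417
  S ⇒ negate
  λ: 157 + 33.4569/60 = 157.557615
  E → positive
Point 5:
  Lat: 16 + 25.423/60 = 16.423717
  S ⇒ negate
  Longitude: 1.56′ = 0.026000°; total 58.026000
  W ⇒ negate
Point 6:
  Latitude: 86 + 56.7232/60 = 86.945387
  hemisphere S, so the sign is −
  λ: 118 + 36.776/60 = 118.612933
  hemisphere W, so the sign is −

1. 45.00000, -96.91267
2. -53.90728, 167.19717
3. 47.53917, -131.64805
4. -79.52642, 157.55762
5. -16.42372, -58.02600
6. -86.94539, -118.61293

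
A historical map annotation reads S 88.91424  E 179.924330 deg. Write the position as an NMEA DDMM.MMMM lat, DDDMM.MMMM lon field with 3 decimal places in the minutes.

φ: 88° + 0.914240 × 60 = 88° 54.85440′
Lon: 179° + 0.924330 × 60 = 179° 55.45980′

8854.854,S / 17955.460,E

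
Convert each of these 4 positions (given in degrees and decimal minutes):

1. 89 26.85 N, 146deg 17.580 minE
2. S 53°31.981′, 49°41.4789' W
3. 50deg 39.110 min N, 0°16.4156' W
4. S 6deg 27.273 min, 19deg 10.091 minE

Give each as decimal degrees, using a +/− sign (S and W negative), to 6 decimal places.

1. 89.447500, 146.293000
2. -53.533017, -49.691315
3. 50.651833, -0.273593
4. -6.454550, 19.168183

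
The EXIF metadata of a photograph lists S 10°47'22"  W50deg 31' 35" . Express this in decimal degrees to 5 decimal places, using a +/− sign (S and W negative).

-10.78944, -50.52639

Lat: 10° + 47/60 + 22/3600 = 10 + 0.783333 + 0.006111 = 10.789444
S → negative
Lon: 50 + 31/60 + 35/3600 = 50.526389
hemisphere W, so the sign is −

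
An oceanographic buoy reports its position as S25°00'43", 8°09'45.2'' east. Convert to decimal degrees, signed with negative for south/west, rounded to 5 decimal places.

Latitude: 25 + 0/60 + 43/3600 = 25.011944
hemisphere S, so the sign is −
λ: 8 + 9/60 + 45.2/3600 = 8.162556
E → positive

-25.01194, 8.16256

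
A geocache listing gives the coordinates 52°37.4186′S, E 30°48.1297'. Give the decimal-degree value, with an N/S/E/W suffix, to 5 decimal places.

Latitude: 52 + 37.4186/60 = 52.623643
Longitude: 30 + 48.1297/60 = 30.802162

52.62364° S, 30.80216° E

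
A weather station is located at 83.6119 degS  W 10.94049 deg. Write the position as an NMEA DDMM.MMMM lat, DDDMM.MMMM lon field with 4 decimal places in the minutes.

8336.7140,S / 01056.4294,W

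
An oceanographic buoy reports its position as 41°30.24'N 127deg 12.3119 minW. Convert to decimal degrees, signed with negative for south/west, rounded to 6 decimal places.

Latitude: 41 + 30.24/60 = 41.5040000
N ⇒ keep positive
λ: 127 + 12.3119/60 = 127.2051983
hemisphere W, so the sign is −

41.504000, -127.205198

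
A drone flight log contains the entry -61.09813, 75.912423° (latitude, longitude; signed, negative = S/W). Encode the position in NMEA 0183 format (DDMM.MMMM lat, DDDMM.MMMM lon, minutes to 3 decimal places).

6105.888,S / 07554.745,E

Latitude is negative → S; |value| = 61.098130
Lat: fractional part 0.098130 → 5.88780 minutes
Longitude: minutes = (75.912423 − 75) × 60 = 54.74538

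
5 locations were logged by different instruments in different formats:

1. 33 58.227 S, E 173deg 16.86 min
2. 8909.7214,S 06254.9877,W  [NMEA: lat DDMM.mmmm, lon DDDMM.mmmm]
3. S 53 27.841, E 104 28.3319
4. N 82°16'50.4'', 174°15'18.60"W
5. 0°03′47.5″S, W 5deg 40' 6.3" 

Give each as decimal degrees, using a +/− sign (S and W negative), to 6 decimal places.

Point 1:
  Latitude: 33 + 58.227/60 = 33.9704500
  S → negative
  Lon: 16.86′ = 0.281000°; total 173.2810000
  E → positive
Point 2:
  Lat: split at 2 digits → 89° and 9.7214′; 89 + 9.7214/60 = 89.1620233
  S → negative
  Lon: degrees = first 3 digits = 62, minutes = 54.9877; 62 + 54.9877/60 = 62.9164617
  W → negative
Point 3:
  Lat: 53 + 27.841/60 = 53.4640167
  S → negative
  λ: 28.3319′ = 0.472198°; total 104.4721983
  E ⇒ keep positive
Point 4:
  φ: 16′ + 50.4″ = 16.84000′; 82 + 16.84000/60 = 82.2806667
  N → positive
  λ: 15′ + 18.6″ = 15.31000′; 174 + 15.31000/60 = 174.2551667
  hemisphere W, so the sign is −
Point 5:
  Lat: 0° + 3/60 + 47.5/3600 = 0 + 0.050000 + 0.013194 = 0.0631944
  S → negative
  Lon: 5 + 40/60 + 6.3/3600 = 5.6684167
  W ⇒ negate

1. -33.970450, 173.281000
2. -89.162023, -62.916462
3. -53.464017, 104.472198
4. 82.280667, -174.255167
5. -0.063194, -5.668417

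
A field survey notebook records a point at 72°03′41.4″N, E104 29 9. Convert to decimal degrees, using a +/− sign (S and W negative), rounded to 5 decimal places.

72.06150, 104.48583

φ: 72 + 3/60 + 41.4/3600 = 72.061500
N → positive
Lon: 104° + 29/60 + 9/3600 = 104 + 0.483333 + 0.002500 = 104.485833
E → positive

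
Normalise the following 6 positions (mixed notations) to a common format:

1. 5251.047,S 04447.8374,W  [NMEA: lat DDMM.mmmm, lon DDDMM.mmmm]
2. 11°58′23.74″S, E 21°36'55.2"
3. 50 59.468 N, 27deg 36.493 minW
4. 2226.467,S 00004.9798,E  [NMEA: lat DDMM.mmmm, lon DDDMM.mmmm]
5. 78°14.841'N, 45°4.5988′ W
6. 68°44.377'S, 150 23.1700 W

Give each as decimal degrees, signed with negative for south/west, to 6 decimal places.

1. -52.850783, -44.797290
2. -11.973261, 21.615333
3. 50.991133, -27.608217
4. -22.441117, 0.082997
5. 78.247350, -45.076647
6. -68.739617, -150.386167

Point 1:
  Lat: degrees = first 2 digits = 52, minutes = 51.047; 52 + 51.047/60 = 52.8507833
  hemisphere S, so the sign is −
  Lon: degrees = first 3 digits = 44, minutes = 47.8374; 44 + 47.8374/60 = 44.7972900
  W → negative
Point 2:
  φ: 58′ + 23.74″ = 58.39567′; 11 + 58.39567/60 = 11.9732611
  hemisphere S, so the sign is −
  Longitude: 36′ + 55.2″ = 36.92000′; 21 + 36.92000/60 = 21.6153333
  E → positive
Point 3:
  φ: 50 + 59.468/60 = 50.9911333
  N → positive
  Lon: 27 + 36.493/60 = 27.6082167
  hemisphere W, so the sign is −
Point 4:
  Lat: split at 2 digits → 22° and 26.467′; 22 + 26.467/60 = 22.4411167
  hemisphere S, so the sign is −
  Lon: degrees = first 3 digits = 0, minutes = 4.9798; 0 + 4.9798/60 = 0.0829967
  E ⇒ keep positive
Point 5:
  φ: 14.841′ = 0.247350°; total 78.2473500
  N → positive
  λ: 4.5988′ = 0.076647°; total 45.0766467
  W ⇒ negate
Point 6:
  Lat: 44.377′ = 0.739617°; total 68.7396167
  S ⇒ negate
  Lon: 150 + 23.17/60 = 150.3861667
  W → negative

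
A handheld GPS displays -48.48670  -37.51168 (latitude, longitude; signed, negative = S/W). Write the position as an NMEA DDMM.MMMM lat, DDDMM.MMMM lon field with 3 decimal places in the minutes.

4829.202,S / 03730.701,W

Latitude is negative → S; |value| = 48.486700
φ: fractional part 0.486700 → 29.20200 minutes
Longitude is negative → W; |value| = 37.511680
Lon: 37° + 0.511680 × 60 = 37° 30.70080′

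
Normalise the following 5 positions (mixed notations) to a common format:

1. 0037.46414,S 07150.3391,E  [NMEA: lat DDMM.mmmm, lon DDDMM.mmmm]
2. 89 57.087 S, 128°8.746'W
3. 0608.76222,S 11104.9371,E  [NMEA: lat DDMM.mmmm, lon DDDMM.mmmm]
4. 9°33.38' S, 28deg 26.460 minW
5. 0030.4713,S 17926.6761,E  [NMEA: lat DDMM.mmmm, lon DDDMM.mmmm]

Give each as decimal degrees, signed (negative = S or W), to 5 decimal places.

Point 1:
  Lat: degrees = first 2 digits = 0, minutes = 37.46414; 0 + 37.46414/60 = 0.624402
  S → negative
  λ: split at 3 digits → 071° and 50.3391′; 71 + 50.3391/60 = 71.838985
  E ⇒ keep positive
Point 2:
  Lat: 89 + 57.087/60 = 89.951450
  S ⇒ negate
  Longitude: 8.746′ = 0.145767°; total 128.145767
  hemisphere W, so the sign is −
Point 3:
  Latitude: split at 2 digits → 06° and 8.76222′; 6 + 8.76222/60 = 6.146037
  hemisphere S, so the sign is −
  λ: degrees = first 3 digits = 111, minutes = 4.9371; 111 + 4.9371/60 = 111.082285
  E ⇒ keep positive
Point 4:
  Lat: 9 + 33.38/60 = 9.556333
  S → negative
  Lon: 26.46′ = 0.441000°; total 28.441000
  W ⇒ negate
Point 5:
  Latitude: split at 2 digits → 00° and 30.4713′; 0 + 30.4713/60 = 0.507855
  S ⇒ negate
  Longitude: split at 3 digits → 179° and 26.6761′; 179 + 26.6761/60 = 179.444602
  E ⇒ keep positive

1. -0.62440, 71.83899
2. -89.95145, -128.14577
3. -6.14604, 111.08229
4. -9.55633, -28.44100
5. -0.50786, 179.44460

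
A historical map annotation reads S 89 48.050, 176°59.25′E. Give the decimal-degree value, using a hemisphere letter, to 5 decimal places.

89.80083° S, 176.98750° E

φ: 89 + 48.05/60 = 89.800833
λ: 176 + 59.25/60 = 176.987500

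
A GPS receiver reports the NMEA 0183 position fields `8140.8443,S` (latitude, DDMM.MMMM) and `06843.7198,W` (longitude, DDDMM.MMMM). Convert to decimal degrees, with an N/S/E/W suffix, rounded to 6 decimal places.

81.680738° S, 68.728663° W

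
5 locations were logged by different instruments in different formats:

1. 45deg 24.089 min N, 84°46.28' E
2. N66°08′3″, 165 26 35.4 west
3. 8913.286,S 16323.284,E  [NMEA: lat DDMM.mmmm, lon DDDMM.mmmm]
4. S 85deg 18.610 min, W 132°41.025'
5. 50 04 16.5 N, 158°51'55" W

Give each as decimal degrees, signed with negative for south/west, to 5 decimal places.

1. 45.40148, 84.77133
2. 66.13417, -165.44317
3. -89.22143, 163.38807
4. -85.31017, -132.68375
5. 50.07125, -158.86528

Point 1:
  Lat: 24.089′ = 0.401483°; total 45.401483
  N ⇒ keep positive
  Lon: 84 + 46.28/60 = 84.771333
  E ⇒ keep positive
Point 2:
  Lat: 8′ + 3″ = 8.05000′; 66 + 8.05000/60 = 66.134167
  N ⇒ keep positive
  Longitude: 165° + 26/60 + 35.4/3600 = 165 + 0.433333 + 0.009833 = 165.443167
  W ⇒ negate
Point 3:
  Lat: split at 2 digits → 89° and 13.286′; 89 + 13.286/60 = 89.221433
  S ⇒ negate
  Longitude: degrees = first 3 digits = 163, minutes = 23.284; 163 + 23.284/60 = 163.388067
  E → positive
Point 4:
  φ: 85 + 18.61/60 = 85.310167
  S → negative
  Longitude: 41.025′ = 0.683750°; total 132.683750
  W → negative
Point 5:
  Latitude: 4′ + 16.5″ = 4.27500′; 50 + 4.27500/60 = 50.071250
  N → positive
  Lon: 158° + 51/60 + 55/3600 = 158 + 0.850000 + 0.015278 = 158.865278
  W ⇒ negate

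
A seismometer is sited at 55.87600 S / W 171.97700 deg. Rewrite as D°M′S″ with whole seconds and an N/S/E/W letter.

55°52′34″ S, 171°58′37″ W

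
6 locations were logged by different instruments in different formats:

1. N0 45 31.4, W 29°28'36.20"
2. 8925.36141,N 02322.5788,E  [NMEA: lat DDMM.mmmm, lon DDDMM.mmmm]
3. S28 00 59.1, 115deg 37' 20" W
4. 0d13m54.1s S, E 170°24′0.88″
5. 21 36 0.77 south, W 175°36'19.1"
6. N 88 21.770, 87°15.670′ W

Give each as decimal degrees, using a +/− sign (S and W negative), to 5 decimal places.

1. 0.75872, -29.47672
2. 89.42269, 23.37631
3. -28.01642, -115.62222
4. -0.23169, 170.40024
5. -21.60021, -175.60531
6. 88.36283, -87.26117

Point 1:
  φ: 45′ + 31.4″ = 45.52333′; 0 + 45.52333/60 = 0.758722
  N → positive
  Longitude: 29 + 28/60 + 36.2/3600 = 29.476722
  W → negative
Point 2:
  Lat: split at 2 digits → 89° and 25.36141′; 89 + 25.36141/60 = 89.422690
  N ⇒ keep positive
  λ: degrees = first 3 digits = 23, minutes = 22.5788; 23 + 22.5788/60 = 23.376313
  E → positive
Point 3:
  φ: 0′ + 59.1″ = 0.98500′; 28 + 0.98500/60 = 28.016417
  S ⇒ negate
  λ: 115 + 37/60 + 20/3600 = 115.622222
  hemisphere W, so the sign is −
Point 4:
  Latitude: 0° + 13/60 + 54.1/3600 = 0 + 0.216667 + 0.015028 = 0.231694
  hemisphere S, so the sign is −
  Lon: 24′ + 0.88″ = 24.01467′; 170 + 24.01467/60 = 170.400244
  E → positive
Point 5:
  Lat: 36′ + 0.77″ = 36.01283′; 21 + 36.01283/60 = 21.600214
  S ⇒ negate
  Lon: 175 + 36/60 + 19.1/3600 = 175.605306
  W → negative
Point 6:
  Latitude: 21.77′ = 0.362833°; total 88.362833
  N → positive
  Lon: 15.67′ = 0.261167°; total 87.261167
  hemisphere W, so the sign is −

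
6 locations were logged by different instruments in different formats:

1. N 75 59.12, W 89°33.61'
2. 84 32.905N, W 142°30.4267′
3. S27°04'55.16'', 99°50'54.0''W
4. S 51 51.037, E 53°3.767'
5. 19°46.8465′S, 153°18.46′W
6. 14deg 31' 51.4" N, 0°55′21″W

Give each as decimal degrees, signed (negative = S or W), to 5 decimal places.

Point 1:
  Latitude: 75 + 59.12/60 = 75.985333
  N → positive
  Lon: 89 + 33.61/60 = 89.560167
  hemisphere W, so the sign is −
Point 2:
  Lat: 84 + 32.905/60 = 84.548417
  N → positive
  Lon: 142 + 30.4267/60 = 142.507112
  W ⇒ negate
Point 3:
  Latitude: 27 + 4/60 + 55.16/3600 = 27.081989
  S → negative
  Longitude: 99° + 50/60 + 54/3600 = 99 + 0.833333 + 0.015000 = 99.848333
  W ⇒ negate
Point 4:
  Latitude: 51.037′ = 0.850617°; total 51.850617
  S → negative
  Longitude: 53 + 3.767/60 = 53.062783
  E ⇒ keep positive
Point 5:
  Latitude: 19 + 46.8465/60 = 19.780775
  S ⇒ negate
  Lon: 153 + 18.46/60 = 153.307667
  W → negative
Point 6:
  Lat: 14 + 31/60 + 51.4/3600 = 14.530944
  N → positive
  λ: 0 + 55/60 + 21/3600 = 0.922500
  W → negative

1. 75.98533, -89.56017
2. 84.54842, -142.50711
3. -27.08199, -99.84833
4. -51.85062, 53.06278
5. -19.78078, -153.30767
6. 14.53094, -0.92250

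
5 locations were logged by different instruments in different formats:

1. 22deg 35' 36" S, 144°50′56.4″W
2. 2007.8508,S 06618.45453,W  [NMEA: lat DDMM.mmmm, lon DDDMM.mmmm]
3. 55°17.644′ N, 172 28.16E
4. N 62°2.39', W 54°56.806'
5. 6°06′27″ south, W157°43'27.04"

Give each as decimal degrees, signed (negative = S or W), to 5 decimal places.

Point 1:
  Latitude: 22° + 35/60 + 36/3600 = 22 + 0.583333 + 0.010000 = 22.593333
  S ⇒ negate
  Lon: 144 + 50/60 + 56.4/3600 = 144.849000
  W ⇒ negate
Point 2:
  Lat: split at 2 digits → 20° and 7.8508′; 20 + 7.8508/60 = 20.130847
  S ⇒ negate
  Lon: degrees = first 3 digits = 66, minutes = 18.45453; 66 + 18.45453/60 = 66.307576
  hemisphere W, so the sign is −
Point 3:
  φ: 17.644′ = 0.294067°; total 55.294067
  N ⇒ keep positive
  λ: 28.16′ = 0.469333°; total 172.469333
  E → positive
Point 4:
  φ: 62 + 2.39/60 = 62.039833
  N ⇒ keep positive
  λ: 56.806′ = 0.946767°; total 54.946767
  W ⇒ negate
Point 5:
  Lat: 6 + 6/60 + 27/3600 = 6.107500
  S ⇒ negate
  Longitude: 157° + 43/60 + 27.04/3600 = 157 + 0.716667 + 0.007511 = 157.724178
  W → negative

1. -22.59333, -144.84900
2. -20.13085, -66.30758
3. 55.29407, 172.46933
4. 62.03983, -54.94677
5. -6.10750, -157.72418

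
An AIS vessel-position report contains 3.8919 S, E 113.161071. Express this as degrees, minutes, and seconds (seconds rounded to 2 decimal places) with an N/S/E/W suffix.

φ: 0.891900 × 60 = 53.51400′ → 53′, remainder × 60 = 30.8400″
λ: 0.161071° → 9.66426′; 0.66426 × 60 = 39.8556″

3°53′30.84″ S, 113°09′39.86″ E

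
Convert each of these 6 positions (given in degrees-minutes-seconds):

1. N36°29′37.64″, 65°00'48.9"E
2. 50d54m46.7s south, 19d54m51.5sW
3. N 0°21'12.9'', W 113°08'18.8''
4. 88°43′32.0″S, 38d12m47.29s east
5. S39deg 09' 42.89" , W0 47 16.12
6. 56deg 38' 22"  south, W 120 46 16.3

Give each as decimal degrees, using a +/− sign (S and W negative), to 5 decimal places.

1. 36.49379, 65.01358
2. -50.91297, -19.91431
3. 0.35358, -113.13856
4. -88.72556, 38.21314
5. -39.16191, -0.78781
6. -56.63944, -120.77119

Point 1:
  Latitude: 36 + 29/60 + 37.64/3600 = 36.493789
  N → positive
  Lon: 0′ + 48.9″ = 0.81500′; 65 + 0.81500/60 = 65.013583
  E ⇒ keep positive
Point 2:
  Lat: 54′ + 46.7″ = 54.77833′; 50 + 54.77833/60 = 50.912972
  S → negative
  Lon: 54′ + 51.5″ = 54.85833′; 19 + 54.85833/60 = 19.914306
  W ⇒ negate
Point 3:
  φ: 21′ + 12.9″ = 21.21500′; 0 + 21.21500/60 = 0.353583
  N → positive
  Lon: 8′ + 18.8″ = 8.31333′; 113 + 8.31333/60 = 113.138556
  W ⇒ negate
Point 4:
  Lat: 88° + 43/60 + 32/3600 = 88 + 0.716667 + 0.008889 = 88.725556
  hemisphere S, so the sign is −
  Longitude: 12′ + 47.29″ = 12.78817′; 38 + 12.78817/60 = 38.213136
  E → positive
Point 5:
  Latitude: 9′ + 42.89″ = 9.71483′; 39 + 9.71483/60 = 39.161914
  S ⇒ negate
  Longitude: 0 + 47/60 + 16.12/3600 = 0.787811
  W ⇒ negate
Point 6:
  Latitude: 56° + 38/60 + 22/3600 = 56 + 0.633333 + 0.006111 = 56.639444
  hemisphere S, so the sign is −
  Lon: 120 + 46/60 + 16.3/3600 = 120.771194
  hemisphere W, so the sign is −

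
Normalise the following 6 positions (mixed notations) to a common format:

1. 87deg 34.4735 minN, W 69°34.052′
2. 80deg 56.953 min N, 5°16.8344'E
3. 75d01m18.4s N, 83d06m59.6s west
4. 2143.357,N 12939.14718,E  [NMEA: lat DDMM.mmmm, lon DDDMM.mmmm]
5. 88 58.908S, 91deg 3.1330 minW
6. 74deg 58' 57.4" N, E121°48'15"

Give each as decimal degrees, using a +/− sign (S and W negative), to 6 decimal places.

1. 87.574558, -69.567533
2. 80.949217, 5.280573
3. 75.021778, -83.116556
4. 21.722617, 129.652453
5. -88.981800, -91.052217
6. 74.982611, 121.804167

Point 1:
  Latitude: 87 + 34.4735/60 = 87.5745583
  N → positive
  Lon: 34.052′ = 0.567533°; total 69.5675333
  W ⇒ negate
Point 2:
  Lat: 80 + 56.953/60 = 80.9492167
  N → positive
  Longitude: 16.8344′ = 0.280573°; total 5.2805733
  E ⇒ keep positive
Point 3:
  Lat: 75° + 1/60 + 18.4/3600 = 75 + 0.016667 + 0.005111 = 75.0217778
  N → positive
  Longitude: 6′ + 59.6″ = 6.99333′; 83 + 6.99333/60 = 83.1165556
  W ⇒ negate
Point 4:
  φ: split at 2 digits → 21° and 43.357′; 21 + 43.357/60 = 21.7226167
  N ⇒ keep positive
  Lon: degrees = first 3 digits = 129, minutes = 39.14718; 129 + 39.14718/60 = 129.6524530
  E → positive
Point 5:
  Lat: 88 + 58.908/60 = 88.9818000
  S ⇒ negate
  Lon: 3.133′ = 0.052217°; total 91.0522167
  W ⇒ negate
Point 6:
  φ: 74 + 58/60 + 57.4/3600 = 74.9826111
  N ⇒ keep positive
  λ: 121 + 48/60 + 15/3600 = 121.8041667
  E → positive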